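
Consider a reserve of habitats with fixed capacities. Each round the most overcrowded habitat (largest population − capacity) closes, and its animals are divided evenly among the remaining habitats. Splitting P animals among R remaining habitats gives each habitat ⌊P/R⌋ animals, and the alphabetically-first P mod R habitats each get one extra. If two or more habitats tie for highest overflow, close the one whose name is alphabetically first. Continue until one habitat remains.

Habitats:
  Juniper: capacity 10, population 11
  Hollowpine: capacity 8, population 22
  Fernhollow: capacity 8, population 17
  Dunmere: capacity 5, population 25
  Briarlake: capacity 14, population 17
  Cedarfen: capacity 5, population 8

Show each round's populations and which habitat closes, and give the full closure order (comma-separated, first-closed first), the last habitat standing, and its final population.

Round 1: Briarlake=17 Cedarfen=8 Dunmere=25 Fernhollow=17 Hollowpine=22 Juniper=11 → close Dunmere (overflow 20)
  25÷5 = 5 each, +1 to first 0
Round 2: Briarlake=22 Cedarfen=13 Fernhollow=22 Hollowpine=27 Juniper=16 → close Hollowpine (overflow 19)
  27÷4 = 6 each, +1 to first 3
Round 3: Briarlake=29 Cedarfen=20 Fernhollow=29 Juniper=22 → close Fernhollow (overflow 21)
  29÷3 = 9 each, +1 to first 2
Round 4: Briarlake=39 Cedarfen=30 Juniper=31 → close Briarlake (overflow 25)
  39÷2 = 19 each, +1 to first 1
Round 5: Cedarfen=50 Juniper=50 → close Cedarfen (overflow 45)
  50÷1 = 50 each, +1 to first 0

Closure order: Dunmere, Hollowpine, Fernhollow, Briarlake, Cedarfen
Last habitat: Juniper with 100 animals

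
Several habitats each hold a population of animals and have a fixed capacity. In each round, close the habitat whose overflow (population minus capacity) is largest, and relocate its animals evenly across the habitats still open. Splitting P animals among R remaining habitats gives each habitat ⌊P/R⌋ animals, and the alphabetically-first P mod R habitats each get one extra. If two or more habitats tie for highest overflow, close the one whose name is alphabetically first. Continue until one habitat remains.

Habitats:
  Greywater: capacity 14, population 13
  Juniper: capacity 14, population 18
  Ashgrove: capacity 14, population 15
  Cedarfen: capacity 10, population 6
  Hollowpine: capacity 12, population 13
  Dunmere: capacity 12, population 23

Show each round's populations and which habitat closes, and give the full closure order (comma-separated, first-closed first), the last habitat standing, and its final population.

Closure order: Dunmere, Juniper, Ashgrove, Greywater, Hollowpine
Last habitat: Cedarfen with 88 animals

Round 1: Ashgrove=15 Cedarfen=6 Dunmere=23 Greywater=13 Hollowpine=13 Juniper=18 → close Dunmere (overflow 11)
  23÷5 = 4 each, +1 to first 3
Round 2: Ashgrove=20 Cedarfen=11 Greywater=18 Hollowpine=17 Juniper=22 → close Juniper (overflow 8)
  22÷4 = 5 each, +1 to first 2
Round 3: Ashgrove=26 Cedarfen=17 Greywater=23 Hollowpine=22 → close Ashgrove (overflow 12)
  26÷3 = 8 each, +1 to first 2
Round 4: Cedarfen=26 Greywater=32 Hollowpine=30 → close Greywater (overflow 18)
  32÷2 = 16 each, +1 to first 0
Round 5: Cedarfen=42 Hollowpine=46 → close Hollowpine (overflow 34)
  46÷1 = 46 each, +1 to first 0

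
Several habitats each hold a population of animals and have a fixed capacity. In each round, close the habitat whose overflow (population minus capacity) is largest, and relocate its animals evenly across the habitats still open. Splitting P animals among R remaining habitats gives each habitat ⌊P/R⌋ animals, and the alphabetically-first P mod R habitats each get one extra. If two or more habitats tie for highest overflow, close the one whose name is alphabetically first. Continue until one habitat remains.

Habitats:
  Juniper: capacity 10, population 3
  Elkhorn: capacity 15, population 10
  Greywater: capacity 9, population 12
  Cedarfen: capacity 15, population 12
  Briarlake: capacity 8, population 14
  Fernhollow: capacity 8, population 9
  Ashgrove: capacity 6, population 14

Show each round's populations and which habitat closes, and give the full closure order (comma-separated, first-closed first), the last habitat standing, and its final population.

Round 1: Ashgrove=14 Briarlake=14 Cedarfen=12 Elkhorn=10 Fernhollow=9 Greywater=12 Juniper=3 → close Ashgrove (overflow 8)
  14÷6 = 2 each, +1 to first 2
Round 2: Briarlake=17 Cedarfen=15 Elkhorn=12 Fernhollow=11 Greywater=14 Juniper=5 → close Briarlake (overflow 9)
  17÷5 = 3 each, +1 to first 2
Round 3: Cedarfen=19 Elkhorn=16 Fernhollow=14 Greywater=17 Juniper=8 → close Greywater (overflow 8)
  17÷4 = 4 each, +1 to first 1
Round 4: Cedarfen=24 Elkhorn=20 Fernhollow=18 Juniper=12 → close Fernhollow (overflow 10)
  18÷3 = 6 each, +1 to first 0
Round 5: Cedarfen=30 Elkhorn=26 Juniper=18 → close Cedarfen (overflow 15)
  30÷2 = 15 each, +1 to first 0
Round 6: Elkhorn=41 Juniper=33 → close Elkhorn (overflow 26)
  41÷1 = 41 each, +1 to first 0

Closure order: Ashgrove, Briarlake, Greywater, Fernhollow, Cedarfen, Elkhorn
Last habitat: Juniper with 74 animals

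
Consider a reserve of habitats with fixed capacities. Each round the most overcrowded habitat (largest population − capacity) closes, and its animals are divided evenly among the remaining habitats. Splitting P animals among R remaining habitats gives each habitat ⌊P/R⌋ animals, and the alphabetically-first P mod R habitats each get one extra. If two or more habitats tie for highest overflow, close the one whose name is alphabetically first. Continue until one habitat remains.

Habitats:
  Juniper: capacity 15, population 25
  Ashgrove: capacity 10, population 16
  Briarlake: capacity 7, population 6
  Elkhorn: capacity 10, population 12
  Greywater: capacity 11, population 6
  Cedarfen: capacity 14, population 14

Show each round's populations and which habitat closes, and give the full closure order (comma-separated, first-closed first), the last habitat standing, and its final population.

Round 1: Ashgrove=16 Briarlake=6 Cedarfen=14 Elkhorn=12 Greywater=6 Juniper=25 → close Juniper (overflow 10)
  25÷5 = 5 each, +1 to first 0
Round 2: Ashgrove=21 Briarlake=11 Cedarfen=19 Elkhorn=17 Greywater=11 → close Ashgrove (overflow 11)
  21÷4 = 5 each, +1 to first 1
Round 3: Briarlake=17 Cedarfen=24 Elkhorn=22 Greywater=16 → close Elkhorn (overflow 12)
  22÷3 = 7 each, +1 to first 1
Round 4: Briarlake=25 Cedarfen=31 Greywater=23 → close Briarlake (overflow 18)
  25÷2 = 12 each, +1 to first 1
Round 5: Cedarfen=44 Greywater=35 → close Cedarfen (overflow 30)
  44÷1 = 44 each, +1 to first 0

Closure order: Juniper, Ashgrove, Elkhorn, Briarlake, Cedarfen
Last habitat: Greywater with 79 animals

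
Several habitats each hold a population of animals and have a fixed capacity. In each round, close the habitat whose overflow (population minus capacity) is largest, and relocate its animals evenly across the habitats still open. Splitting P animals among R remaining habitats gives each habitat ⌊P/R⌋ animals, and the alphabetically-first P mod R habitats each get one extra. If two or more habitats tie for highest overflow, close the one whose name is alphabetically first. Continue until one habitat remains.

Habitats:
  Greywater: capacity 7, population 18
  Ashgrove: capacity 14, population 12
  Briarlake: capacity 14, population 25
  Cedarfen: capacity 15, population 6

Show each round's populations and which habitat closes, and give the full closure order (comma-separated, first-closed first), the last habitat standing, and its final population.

Round 1: Ashgrove=12 Briarlake=25 Cedarfen=6 Greywater=18 → close Briarlake (overflow 11)
  25÷3 = 8 each, +1 to first 1
Round 2: Ashgrove=21 Cedarfen=14 Greywater=26 → close Greywater (overflow 19)
  26÷2 = 13 each, +1 to first 0
Round 3: Ashgrove=34 Cedarfen=27 → close Ashgrove (overflow 20)
  34÷1 = 34 each, +1 to first 0

Closure order: Briarlake, Greywater, Ashgrove
Last habitat: Cedarfen with 61 animals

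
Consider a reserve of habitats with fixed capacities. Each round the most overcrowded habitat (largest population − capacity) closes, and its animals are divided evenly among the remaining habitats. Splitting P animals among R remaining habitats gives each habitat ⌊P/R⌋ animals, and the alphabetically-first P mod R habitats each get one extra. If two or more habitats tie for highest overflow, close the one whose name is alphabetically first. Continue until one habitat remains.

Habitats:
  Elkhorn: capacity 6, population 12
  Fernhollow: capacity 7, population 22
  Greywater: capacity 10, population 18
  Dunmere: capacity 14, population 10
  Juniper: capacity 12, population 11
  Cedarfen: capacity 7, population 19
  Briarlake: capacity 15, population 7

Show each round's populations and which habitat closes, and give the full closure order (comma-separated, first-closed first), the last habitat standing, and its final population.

Round 1: Briarlake=7 Cedarfen=19 Dunmere=10 Elkhorn=12 Fernhollow=22 Greywater=18 Juniper=11 → close Fernhollow (overflow 15)
  22÷6 = 3 each, +1 to first 4
Round 2: Briarlake=11 Cedarfen=23 Dunmere=14 Elkhorn=16 Greywater=21 Juniper=14 → close Cedarfen (overflow 16)
  23÷5 = 4 each, +1 to first 3
Round 3: Briarlake=16 Dunmere=19 Elkhorn=21 Greywater=25 Juniper=18 → close Elkhorn (overflow 15)
  21÷4 = 5 each, +1 to first 1
Round 4: Briarlake=22 Dunmere=24 Greywater=30 Juniper=23 → close Greywater (overflow 20)
  30÷3 = 10 each, +1 to first 0
Round 5: Briarlake=32 Dunmere=34 Juniper=33 → close Juniper (overflow 21)
  33÷2 = 16 each, +1 to first 1
Round 6: Briarlake=49 Dunmere=50 → close Dunmere (overflow 36)
  50÷1 = 50 each, +1 to first 0

Closure order: Fernhollow, Cedarfen, Elkhorn, Greywater, Juniper, Dunmere
Last habitat: Briarlake with 99 animals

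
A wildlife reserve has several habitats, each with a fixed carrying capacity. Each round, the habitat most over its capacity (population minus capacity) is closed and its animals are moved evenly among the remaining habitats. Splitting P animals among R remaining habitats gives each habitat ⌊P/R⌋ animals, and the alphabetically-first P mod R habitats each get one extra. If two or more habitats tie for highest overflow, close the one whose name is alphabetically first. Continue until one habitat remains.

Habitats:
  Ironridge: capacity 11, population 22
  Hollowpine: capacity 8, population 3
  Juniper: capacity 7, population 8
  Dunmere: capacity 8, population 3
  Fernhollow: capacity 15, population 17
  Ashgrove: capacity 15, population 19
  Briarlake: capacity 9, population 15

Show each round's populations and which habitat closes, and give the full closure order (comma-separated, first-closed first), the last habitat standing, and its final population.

Closure order: Ironridge, Briarlake, Ashgrove, Fernhollow, Juniper, Dunmere
Last habitat: Hollowpine with 87 animals

Round 1: Ashgrove=19 Briarlake=15 Dunmere=3 Fernhollow=17 Hollowpine=3 Ironridge=22 Juniper=8 → close Ironridge (overflow 11)
  22÷6 = 3 each, +1 to first 4
Round 2: Ashgrove=23 Briarlake=19 Dunmere=7 Fernhollow=21 Hollowpine=6 Juniper=11 → close Briarlake (overflow 10)
  19÷5 = 3 each, +1 to first 4
Round 3: Ashgrove=27 Dunmere=11 Fernhollow=25 Hollowpine=10 Juniper=14 → close Ashgrove (overflow 12)
  27÷4 = 6 each, +1 to first 3
Round 4: Dunmere=18 Fernhollow=32 Hollowpine=17 Juniper=20 → close Fernhollow (overflow 17)
  32÷3 = 10 each, +1 to first 2
Round 5: Dunmere=29 Hollowpine=28 Juniper=30 → close Juniper (overflow 23)
  30÷2 = 15 each, +1 to first 0
Round 6: Dunmere=44 Hollowpine=43 → close Dunmere (overflow 36)
  44÷1 = 44 each, +1 to first 0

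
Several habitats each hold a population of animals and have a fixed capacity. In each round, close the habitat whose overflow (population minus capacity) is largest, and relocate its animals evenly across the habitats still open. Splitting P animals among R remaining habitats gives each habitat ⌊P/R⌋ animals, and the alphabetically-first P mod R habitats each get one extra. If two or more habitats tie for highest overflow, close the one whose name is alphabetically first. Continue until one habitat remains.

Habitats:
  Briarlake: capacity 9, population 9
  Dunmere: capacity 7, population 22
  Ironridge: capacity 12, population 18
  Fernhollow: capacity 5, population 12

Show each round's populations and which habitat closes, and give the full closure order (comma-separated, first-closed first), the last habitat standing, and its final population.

Closure order: Dunmere, Fernhollow, Ironridge
Last habitat: Briarlake with 61 animals

Round 1: Briarlake=9 Dunmere=22 Fernhollow=12 Ironridge=18 → close Dunmere (overflow 15)
  22÷3 = 7 each, +1 to first 1
Round 2: Briarlake=17 Fernhollow=19 Ironridge=25 → close Fernhollow (overflow 14)
  19÷2 = 9 each, +1 to first 1
Round 3: Briarlake=27 Ironridge=34 → close Ironridge (overflow 22)
  34÷1 = 34 each, +1 to first 0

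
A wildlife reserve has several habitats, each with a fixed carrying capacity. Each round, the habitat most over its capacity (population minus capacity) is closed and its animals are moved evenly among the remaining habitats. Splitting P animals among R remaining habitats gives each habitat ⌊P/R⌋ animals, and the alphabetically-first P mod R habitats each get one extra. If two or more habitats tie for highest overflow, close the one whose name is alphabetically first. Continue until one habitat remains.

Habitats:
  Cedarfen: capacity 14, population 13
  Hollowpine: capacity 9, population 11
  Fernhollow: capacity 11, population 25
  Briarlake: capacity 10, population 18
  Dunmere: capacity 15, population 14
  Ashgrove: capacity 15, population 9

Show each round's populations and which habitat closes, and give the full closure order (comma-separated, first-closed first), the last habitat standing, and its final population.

Closure order: Fernhollow, Briarlake, Hollowpine, Cedarfen, Dunmere
Last habitat: Ashgrove with 90 animals

Round 1: Ashgrove=9 Briarlake=18 Cedarfen=13 Dunmere=14 Fernhollow=25 Hollowpine=11 → close Fernhollow (overflow 14)
  25÷5 = 5 each, +1 to first 0
Round 2: Ashgrove=14 Briarlake=23 Cedarfen=18 Dunmere=19 Hollowpine=16 → close Briarlake (overflow 13)
  23÷4 = 5 each, +1 to first 3
Round 3: Ashgrove=20 Cedarfen=24 Dunmere=25 Hollowpine=21 → close Hollowpine (overflow 12)
  21÷3 = 7 each, +1 to first 0
Round 4: Ashgrove=27 Cedarfen=31 Dunmere=32 → close Cedarfen (overflow 17)
  31÷2 = 15 each, +1 to first 1
Round 5: Ashgrove=43 Dunmere=47 → close Dunmere (overflow 32)
  47÷1 = 47 each, +1 to first 0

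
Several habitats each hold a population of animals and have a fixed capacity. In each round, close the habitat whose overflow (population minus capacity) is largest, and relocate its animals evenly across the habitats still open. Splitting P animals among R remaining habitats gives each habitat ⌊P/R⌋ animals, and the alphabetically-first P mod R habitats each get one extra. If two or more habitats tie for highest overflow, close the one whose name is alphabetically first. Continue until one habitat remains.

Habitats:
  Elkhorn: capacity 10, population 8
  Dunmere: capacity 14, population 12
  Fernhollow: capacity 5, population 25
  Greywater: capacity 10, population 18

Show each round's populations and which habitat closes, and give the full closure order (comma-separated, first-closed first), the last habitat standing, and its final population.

Round 1: Dunmere=12 Elkhorn=8 Fernhollow=25 Greywater=18 → close Fernhollow (overflow 20)
  25÷3 = 8 each, +1 to first 1
Round 2: Dunmere=21 Elkhorn=16 Greywater=26 → close Greywater (overflow 16)
  26÷2 = 13 each, +1 to first 0
Round 3: Dunmere=34 Elkhorn=29 → close Dunmere (overflow 20)
  34÷1 = 34 each, +1 to first 0

Closure order: Fernhollow, Greywater, Dunmere
Last habitat: Elkhorn with 63 animals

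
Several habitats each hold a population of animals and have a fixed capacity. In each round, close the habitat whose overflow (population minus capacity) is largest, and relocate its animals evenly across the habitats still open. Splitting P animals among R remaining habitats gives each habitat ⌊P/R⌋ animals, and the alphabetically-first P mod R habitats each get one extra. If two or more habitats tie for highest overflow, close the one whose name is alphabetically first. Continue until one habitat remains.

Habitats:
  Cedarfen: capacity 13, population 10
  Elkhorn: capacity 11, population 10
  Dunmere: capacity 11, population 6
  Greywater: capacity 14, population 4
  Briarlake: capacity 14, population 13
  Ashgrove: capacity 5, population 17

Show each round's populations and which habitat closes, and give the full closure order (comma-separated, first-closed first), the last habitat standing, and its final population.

Round 1: Ashgrove=17 Briarlake=13 Cedarfen=10 Dunmere=6 Elkhorn=10 Greywater=4 → close Ashgrove (overflow 12)
  17÷5 = 3 each, +1 to first 2
Round 2: Briarlake=17 Cedarfen=14 Dunmere=9 Elkhorn=13 Greywater=7 → close Briarlake (overflow 3)
  17÷4 = 4 each, +1 to first 1
Round 3: Cedarfen=19 Dunmere=13 Elkhorn=17 Greywater=11 → close Cedarfen (overflow 6)
  19÷3 = 6 each, +1 to first 1
Round 4: Dunmere=20 Elkhorn=23 Greywater=17 → close Elkhorn (overflow 12)
  23÷2 = 11 each, +1 to first 1
Round 5: Dunmere=32 Greywater=28 → close Dunmere (overflow 21)
  32÷1 = 32 each, +1 to first 0

Closure order: Ashgrove, Briarlake, Cedarfen, Elkhorn, Dunmere
Last habitat: Greywater with 60 animals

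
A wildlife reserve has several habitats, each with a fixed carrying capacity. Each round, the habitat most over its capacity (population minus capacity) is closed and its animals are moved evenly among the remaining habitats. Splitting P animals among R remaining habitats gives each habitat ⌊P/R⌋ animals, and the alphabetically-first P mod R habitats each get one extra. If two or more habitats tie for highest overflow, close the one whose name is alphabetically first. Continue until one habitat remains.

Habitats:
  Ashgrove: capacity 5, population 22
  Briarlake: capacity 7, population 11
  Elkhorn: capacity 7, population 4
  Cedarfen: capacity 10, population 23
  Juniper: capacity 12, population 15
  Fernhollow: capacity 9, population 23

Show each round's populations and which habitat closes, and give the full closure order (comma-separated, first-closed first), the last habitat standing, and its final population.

Closure order: Ashgrove, Cedarfen, Fernhollow, Briarlake, Juniper
Last habitat: Elkhorn with 98 animals

Round 1: Ashgrove=22 Briarlake=11 Cedarfen=23 Elkhorn=4 Fernhollow=23 Juniper=15 → close Ashgrove (overflow 17)
  22÷5 = 4 each, +1 to first 2
Round 2: Briarlake=16 Cedarfen=28 Elkhorn=8 Fernhollow=27 Juniper=19 → close Cedarfen (overflow 18)
  28÷4 = 7 each, +1 to first 0
Round 3: Briarlake=23 Elkhorn=15 Fernhollow=34 Juniper=26 → close Fernhollow (overflow 25)
  34÷3 = 11 each, +1 to first 1
Round 4: Briarlake=35 Elkhorn=26 Juniper=37 → close Briarlake (overflow 28)
  35÷2 = 17 each, +1 to first 1
Round 5: Elkhorn=44 Juniper=54 → close Juniper (overflow 42)
  54÷1 = 54 each, +1 to first 0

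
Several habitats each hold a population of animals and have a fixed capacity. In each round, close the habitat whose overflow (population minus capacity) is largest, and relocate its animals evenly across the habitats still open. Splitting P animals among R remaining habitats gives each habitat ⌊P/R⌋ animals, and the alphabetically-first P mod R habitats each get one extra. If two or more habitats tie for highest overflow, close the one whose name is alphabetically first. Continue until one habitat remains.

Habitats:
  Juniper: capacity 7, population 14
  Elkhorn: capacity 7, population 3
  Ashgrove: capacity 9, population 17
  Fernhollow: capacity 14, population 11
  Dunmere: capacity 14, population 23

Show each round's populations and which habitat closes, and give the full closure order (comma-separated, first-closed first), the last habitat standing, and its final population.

Closure order: Dunmere, Ashgrove, Juniper, Fernhollow
Last habitat: Elkhorn with 68 animals

Round 1: Ashgrove=17 Dunmere=23 Elkhorn=3 Fernhollow=11 Juniper=14 → close Dunmere (overflow 9)
  23÷4 = 5 each, +1 to first 3
Round 2: Ashgrove=23 Elkhorn=9 Fernhollow=17 Juniper=19 → close Ashgrove (overflow 14)
  23÷3 = 7 each, +1 to first 2
Round 3: Elkhorn=17 Fernhollow=25 Juniper=26 → close Juniper (overflow 19)
  26÷2 = 13 each, +1 to first 0
Round 4: Elkhorn=30 Fernhollow=38 → close Fernhollow (overflow 24)
  38÷1 = 38 each, +1 to first 0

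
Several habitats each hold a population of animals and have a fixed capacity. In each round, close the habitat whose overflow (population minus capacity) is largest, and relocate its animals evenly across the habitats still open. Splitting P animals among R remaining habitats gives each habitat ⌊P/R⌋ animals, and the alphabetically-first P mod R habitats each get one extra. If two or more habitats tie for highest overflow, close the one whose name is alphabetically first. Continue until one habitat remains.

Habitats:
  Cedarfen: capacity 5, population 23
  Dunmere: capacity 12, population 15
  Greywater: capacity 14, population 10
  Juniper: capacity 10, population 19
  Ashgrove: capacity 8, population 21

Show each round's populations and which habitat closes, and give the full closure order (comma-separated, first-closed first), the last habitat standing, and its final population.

Closure order: Cedarfen, Ashgrove, Juniper, Dunmere
Last habitat: Greywater with 88 animals

Round 1: Ashgrove=21 Cedarfen=23 Dunmere=15 Greywater=10 Juniper=19 → close Cedarfen (overflow 18)
  23÷4 = 5 each, +1 to first 3
Round 2: Ashgrove=27 Dunmere=21 Greywater=16 Juniper=24 → close Ashgrove (overflow 19)
  27÷3 = 9 each, +1 to first 0
Round 3: Dunmere=30 Greywater=25 Juniper=33 → close Juniper (overflow 23)
  33÷2 = 16 each, +1 to first 1
Round 4: Dunmere=47 Greywater=41 → close Dunmere (overflow 35)
  47÷1 = 47 each, +1 to first 0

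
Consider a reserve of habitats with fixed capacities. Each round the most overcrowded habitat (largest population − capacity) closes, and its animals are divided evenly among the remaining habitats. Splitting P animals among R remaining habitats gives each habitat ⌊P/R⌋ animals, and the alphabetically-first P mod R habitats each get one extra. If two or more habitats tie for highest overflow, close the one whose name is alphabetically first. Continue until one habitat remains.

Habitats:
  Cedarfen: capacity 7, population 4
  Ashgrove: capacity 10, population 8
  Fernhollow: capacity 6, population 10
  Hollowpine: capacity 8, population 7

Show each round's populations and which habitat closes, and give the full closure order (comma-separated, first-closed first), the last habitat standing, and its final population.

Closure order: Fernhollow, Ashgrove, Hollowpine
Last habitat: Cedarfen with 29 animals

Round 1: Ashgrove=8 Cedarfen=4 Fernhollow=10 Hollowpine=7 → close Fernhollow (overflow 4)
  10÷3 = 3 each, +1 to first 1
Round 2: Ashgrove=12 Cedarfen=7 Hollowpine=10 → close Ashgrove (overflow 2)
  12÷2 = 6 each, +1 to first 0
Round 3: Cedarfen=13 Hollowpine=16 → close Hollowpine (overflow 8)
  16÷1 = 16 each, +1 to first 0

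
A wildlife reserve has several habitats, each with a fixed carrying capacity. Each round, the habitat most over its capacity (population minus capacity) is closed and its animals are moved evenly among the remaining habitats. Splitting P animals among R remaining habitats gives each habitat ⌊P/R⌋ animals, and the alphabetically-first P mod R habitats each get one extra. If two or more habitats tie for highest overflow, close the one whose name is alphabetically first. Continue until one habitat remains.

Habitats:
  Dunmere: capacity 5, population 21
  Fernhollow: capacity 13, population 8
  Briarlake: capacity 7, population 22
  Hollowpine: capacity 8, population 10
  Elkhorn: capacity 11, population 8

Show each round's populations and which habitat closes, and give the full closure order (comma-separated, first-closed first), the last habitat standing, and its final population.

Closure order: Dunmere, Briarlake, Hollowpine, Elkhorn
Last habitat: Fernhollow with 69 animals

Round 1: Briarlake=22 Dunmere=21 Elkhorn=8 Fernhollow=8 Hollowpine=10 → close Dunmere (overflow 16)
  21÷4 = 5 each, +1 to first 1
Round 2: Briarlake=28 Elkhorn=13 Fernhollow=13 Hollowpine=15 → close Briarlake (overflow 21)
  28÷3 = 9 each, +1 to first 1
Round 3: Elkhorn=23 Fernhollow=22 Hollowpine=24 → close Hollowpine (overflow 16)
  24÷2 = 12 each, +1 to first 0
Round 4: Elkhorn=35 Fernhollow=34 → close Elkhorn (overflow 24)
  35÷1 = 35 each, +1 to first 0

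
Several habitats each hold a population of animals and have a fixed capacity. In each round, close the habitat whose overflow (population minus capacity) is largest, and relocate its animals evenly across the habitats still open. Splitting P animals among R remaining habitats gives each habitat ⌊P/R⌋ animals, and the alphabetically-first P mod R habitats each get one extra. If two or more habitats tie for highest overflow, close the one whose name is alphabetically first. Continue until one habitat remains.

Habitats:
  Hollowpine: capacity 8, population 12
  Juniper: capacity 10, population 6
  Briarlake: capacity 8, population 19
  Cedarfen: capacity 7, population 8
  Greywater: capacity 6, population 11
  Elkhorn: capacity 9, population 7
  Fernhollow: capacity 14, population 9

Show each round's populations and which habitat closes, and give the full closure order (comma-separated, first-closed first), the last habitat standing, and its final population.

Round 1: Briarlake=19 Cedarfen=8 Elkhorn=7 Fernhollow=9 Greywater=11 Hollowpine=12 Juniper=6 → close Briarlake (overflow 11)
  19÷6 = 3 each, +1 to first 1
Round 2: Cedarfen=12 Elkhorn=10 Fernhollow=12 Greywater=14 Hollowpine=15 Juniper=9 → close Greywater (overflow 8)
  14÷5 = 2 each, +1 to first 4
Round 3: Cedarfen=15 Elkhorn=13 Fernhollow=15 Hollowpine=18 Juniper=11 → close Hollowpine (overflow 10)
  18÷4 = 4 each, +1 to first 2
Round 4: Cedarfen=20 Elkhorn=18 Fernhollow=19 Juniper=15 → close Cedarfen (overflow 13)
  20÷3 = 6 each, +1 to first 2
Round 5: Elkhorn=25 Fernhollow=26 Juniper=21 → close Elkhorn (overflow 16)
  25÷2 = 12 each, +1 to first 1
Round 6: Fernhollow=39 Juniper=33 → close Fernhollow (overflow 25)
  39÷1 = 39 each, +1 to first 0

Closure order: Briarlake, Greywater, Hollowpine, Cedarfen, Elkhorn, Fernhollow
Last habitat: Juniper with 72 animals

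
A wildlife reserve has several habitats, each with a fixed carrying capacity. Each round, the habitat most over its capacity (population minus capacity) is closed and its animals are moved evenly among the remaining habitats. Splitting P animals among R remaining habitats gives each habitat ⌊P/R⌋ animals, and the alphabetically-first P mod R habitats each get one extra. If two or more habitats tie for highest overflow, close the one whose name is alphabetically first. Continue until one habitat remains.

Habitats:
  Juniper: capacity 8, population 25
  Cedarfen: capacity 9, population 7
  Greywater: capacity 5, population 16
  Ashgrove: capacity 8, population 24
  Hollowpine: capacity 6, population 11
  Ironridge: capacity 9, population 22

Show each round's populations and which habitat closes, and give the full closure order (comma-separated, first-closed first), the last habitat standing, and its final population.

Closure order: Juniper, Ashgrove, Ironridge, Greywater, Hollowpine
Last habitat: Cedarfen with 105 animals

Round 1: Ashgrove=24 Cedarfen=7 Greywater=16 Hollowpine=11 Ironridge=22 Juniper=25 → close Juniper (overflow 17)
  25÷5 = 5 each, +1 to first 0
Round 2: Ashgrove=29 Cedarfen=12 Greywater=21 Hollowpine=16 Ironridge=27 → close Ashgrove (overflow 21)
  29÷4 = 7 each, +1 to first 1
Round 3: Cedarfen=20 Greywater=28 Hollowpine=23 Ironridge=34 → close Ironridge (overflow 25)
  34÷3 = 11 each, +1 to first 1
Round 4: Cedarfen=32 Greywater=39 Hollowpine=34 → close Greywater (overflow 34)
  39÷2 = 19 each, +1 to first 1
Round 5: Cedarfen=52 Hollowpine=53 → close Hollowpine (overflow 47)
  53÷1 = 53 each, +1 to first 0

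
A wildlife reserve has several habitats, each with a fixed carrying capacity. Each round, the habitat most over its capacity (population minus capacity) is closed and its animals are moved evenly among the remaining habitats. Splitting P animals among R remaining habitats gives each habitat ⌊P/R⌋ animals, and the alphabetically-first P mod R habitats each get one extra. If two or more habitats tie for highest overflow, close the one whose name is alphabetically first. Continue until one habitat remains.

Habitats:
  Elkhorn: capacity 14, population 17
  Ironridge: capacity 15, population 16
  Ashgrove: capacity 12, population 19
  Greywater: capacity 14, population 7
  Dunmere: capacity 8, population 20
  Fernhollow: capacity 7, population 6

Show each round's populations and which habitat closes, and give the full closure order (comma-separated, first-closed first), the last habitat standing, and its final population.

Round 1: Ashgrove=19 Dunmere=20 Elkhorn=17 Fernhollow=6 Greywater=7 Ironridge=16 → close Dunmere (overflow 12)
  20÷5 = 4 each, +1 to first 0
Round 2: Ashgrove=23 Elkhorn=21 Fernhollow=10 Greywater=11 Ironridge=20 → close Ashgrove (overflow 11)
  23÷4 = 5 each, +1 to first 3
Round 3: Elkhorn=27 Fernhollow=16 Greywater=17 Ironridge=25 → close Elkhorn (overflow 13)
  27÷3 = 9 each, +1 to first 0
Round 4: Fernhollow=25 Greywater=26 Ironridge=34 → close Ironridge (overflow 19)
  34÷2 = 17 each, +1 to first 0
Round 5: Fernhollow=42 Greywater=43 → close Fernhollow (overflow 35)
  42÷1 = 42 each, +1 to first 0

Closure order: Dunmere, Ashgrove, Elkhorn, Ironridge, Fernhollow
Last habitat: Greywater with 85 animals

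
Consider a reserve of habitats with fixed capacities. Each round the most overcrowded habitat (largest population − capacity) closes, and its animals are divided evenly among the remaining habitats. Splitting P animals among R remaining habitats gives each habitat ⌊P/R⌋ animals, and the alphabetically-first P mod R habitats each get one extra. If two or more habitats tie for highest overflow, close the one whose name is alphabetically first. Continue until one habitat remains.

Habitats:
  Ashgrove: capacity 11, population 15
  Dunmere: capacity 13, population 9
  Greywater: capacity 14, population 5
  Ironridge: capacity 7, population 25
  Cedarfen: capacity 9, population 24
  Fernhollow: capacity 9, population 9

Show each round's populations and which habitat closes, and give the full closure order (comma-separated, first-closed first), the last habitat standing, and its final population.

Closure order: Ironridge, Cedarfen, Ashgrove, Fernhollow, Dunmere
Last habitat: Greywater with 87 animals

Round 1: Ashgrove=15 Cedarfen=24 Dunmere=9 Fernhollow=9 Greywater=5 Ironridge=25 → close Ironridge (overflow 18)
  25÷5 = 5 each, +1 to first 0
Round 2: Ashgrove=20 Cedarfen=29 Dunmere=14 Fernhollow=14 Greywater=10 → close Cedarfen (overflow 20)
  29÷4 = 7 each, +1 to first 1
Round 3: Ashgrove=28 Dunmere=21 Fernhollow=21 Greywater=17 → close Ashgrove (overflow 17)
  28÷3 = 9 each, +1 to first 1
Round 4: Dunmere=31 Fernhollow=30 Greywater=26 → close Fernhollow (overflow 21)
  30÷2 = 15 each, +1 to first 0
Round 5: Dunmere=46 Greywater=41 → close Dunmere (overflow 33)
  46÷1 = 46 each, +1 to first 0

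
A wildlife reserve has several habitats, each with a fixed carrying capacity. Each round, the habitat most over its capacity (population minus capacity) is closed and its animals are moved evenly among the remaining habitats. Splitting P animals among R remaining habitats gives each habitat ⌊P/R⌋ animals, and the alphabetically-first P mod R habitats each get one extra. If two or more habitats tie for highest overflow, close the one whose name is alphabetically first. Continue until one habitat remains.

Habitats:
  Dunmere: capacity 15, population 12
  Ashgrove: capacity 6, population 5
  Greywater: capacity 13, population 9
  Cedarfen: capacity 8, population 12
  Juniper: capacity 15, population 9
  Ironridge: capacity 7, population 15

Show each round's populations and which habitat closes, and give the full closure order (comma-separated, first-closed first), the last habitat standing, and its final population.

Round 1: Ashgrove=5 Cedarfen=12 Dunmere=12 Greywater=9 Ironridge=15 Juniper=9 → close Ironridge (overflow 8)
  15÷5 = 3 each, +1 to first 0
Round 2: Ashgrove=8 Cedarfen=15 Dunmere=15 Greywater=12 Juniper=12 → close Cedarfen (overflow 7)
  15÷4 = 3 each, +1 to first 3
Round 3: Ashgrove=12 Dunmere=19 Greywater=16 Juniper=15 → close Ashgrove (overflow 6)
  12÷3 = 4 each, +1 to first 0
Round 4: Dunmere=23 Greywater=20 Juniper=19 → close Dunmere (overflow 8)
  23÷2 = 11 each, +1 to first 1
Round 5: Greywater=32 Juniper=30 → close Greywater (overflow 19)
  32÷1 = 32 each, +1 to first 0

Closure order: Ironridge, Cedarfen, Ashgrove, Dunmere, Greywater
Last habitat: Juniper with 62 animals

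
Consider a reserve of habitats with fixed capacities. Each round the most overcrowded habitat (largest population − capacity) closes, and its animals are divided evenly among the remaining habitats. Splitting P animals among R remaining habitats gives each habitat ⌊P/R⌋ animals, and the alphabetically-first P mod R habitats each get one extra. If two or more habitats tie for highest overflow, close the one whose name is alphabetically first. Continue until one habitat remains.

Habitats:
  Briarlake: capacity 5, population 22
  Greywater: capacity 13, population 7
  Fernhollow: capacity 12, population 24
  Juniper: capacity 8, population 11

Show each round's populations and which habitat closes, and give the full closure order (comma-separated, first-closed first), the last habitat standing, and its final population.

Round 1: Briarlake=22 Fernhollow=24 Greywater=7 Juniper=11 → close Briarlake (overflow 17)
  22÷3 = 7 each, +1 to first 1
Round 2: Fernhollow=32 Greywater=14 Juniper=18 → close Fernhollow (overflow 20)
  32÷2 = 16 each, +1 to first 0
Round 3: Greywater=30 Juniper=34 → close Juniper (overflow 26)
  34÷1 = 34 each, +1 to first 0

Closure order: Briarlake, Fernhollow, Juniper
Last habitat: Greywater with 64 animals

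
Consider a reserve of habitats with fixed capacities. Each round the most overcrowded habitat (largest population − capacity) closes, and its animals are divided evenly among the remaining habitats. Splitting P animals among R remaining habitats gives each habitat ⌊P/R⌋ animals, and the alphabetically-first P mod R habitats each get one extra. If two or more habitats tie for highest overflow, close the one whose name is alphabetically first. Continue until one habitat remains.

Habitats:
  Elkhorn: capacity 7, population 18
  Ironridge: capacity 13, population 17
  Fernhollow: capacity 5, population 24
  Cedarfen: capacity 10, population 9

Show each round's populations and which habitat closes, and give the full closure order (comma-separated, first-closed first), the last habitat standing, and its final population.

Round 1: Cedarfen=9 Elkhorn=18 Fernhollow=24 Ironridge=17 → close Fernhollow (overflow 19)
  24÷3 = 8 each, +1 to first 0
Round 2: Cedarfen=17 Elkhorn=26 Ironridge=25 → close Elkhorn (overflow 19)
  26÷2 = 13 each, +1 to first 0
Round 3: Cedarfen=30 Ironridge=38 → close Ironridge (overflow 25)
  38÷1 = 38 each, +1 to first 0

Closure order: Fernhollow, Elkhorn, Ironridge
Last habitat: Cedarfen with 68 animals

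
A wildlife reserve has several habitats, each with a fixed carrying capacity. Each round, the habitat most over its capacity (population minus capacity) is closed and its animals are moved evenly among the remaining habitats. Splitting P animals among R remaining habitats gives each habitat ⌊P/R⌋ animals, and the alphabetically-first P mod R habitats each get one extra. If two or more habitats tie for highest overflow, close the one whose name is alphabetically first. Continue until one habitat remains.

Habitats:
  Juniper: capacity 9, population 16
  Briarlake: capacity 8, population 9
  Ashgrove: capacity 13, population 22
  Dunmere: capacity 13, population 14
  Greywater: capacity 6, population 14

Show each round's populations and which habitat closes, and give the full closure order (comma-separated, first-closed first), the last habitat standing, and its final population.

Round 1: Ashgrove=22 Briarlake=9 Dunmere=14 Greywater=14 Juniper=16 → close Ashgrove (overflow 9)
  22÷4 = 5 each, +1 to first 2
Round 2: Briarlake=15 Dunmere=20 Greywater=19 Juniper=21 → close Greywater (overflow 13)
  19÷3 = 6 each, +1 to first 1
Round 3: Briarlake=22 Dunmere=26 Juniper=27 → close Juniper (overflow 18)
  27÷2 = 13 each, +1 to first 1
Round 4: Briarlake=36 Dunmere=39 → close Briarlake (overflow 28)
  36÷1 = 36 each, +1 to first 0

Closure order: Ashgrove, Greywater, Juniper, Briarlake
Last habitat: Dunmere with 75 animals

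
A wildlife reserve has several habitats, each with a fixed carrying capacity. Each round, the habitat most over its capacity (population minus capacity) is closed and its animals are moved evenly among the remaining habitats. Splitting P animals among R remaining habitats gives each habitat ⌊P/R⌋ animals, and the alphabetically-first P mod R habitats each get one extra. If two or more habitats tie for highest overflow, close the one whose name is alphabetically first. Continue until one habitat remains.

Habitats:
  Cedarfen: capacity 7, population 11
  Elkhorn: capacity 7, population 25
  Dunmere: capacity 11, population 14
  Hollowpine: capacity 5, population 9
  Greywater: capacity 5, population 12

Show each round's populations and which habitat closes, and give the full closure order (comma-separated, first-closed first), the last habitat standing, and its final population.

Closure order: Elkhorn, Greywater, Cedarfen, Hollowpine
Last habitat: Dunmere with 71 animals

Round 1: Cedarfen=11 Dunmere=14 Elkhorn=25 Greywater=12 Hollowpine=9 → close Elkhorn (overflow 18)
  25÷4 = 6 each, +1 to first 1
Round 2: Cedarfen=18 Dunmere=20 Greywater=18 Hollowpine=15 → close Greywater (overflow 13)
  18÷3 = 6 each, +1 to first 0
Round 3: Cedarfen=24 Dunmere=26 Hollowpine=21 → close Cedarfen (overflow 17)
  24÷2 = 12 each, +1 to first 0
Round 4: Dunmere=38 Hollowpine=33 → close Hollowpine (overflow 28)
  33÷1 = 33 each, +1 to first 0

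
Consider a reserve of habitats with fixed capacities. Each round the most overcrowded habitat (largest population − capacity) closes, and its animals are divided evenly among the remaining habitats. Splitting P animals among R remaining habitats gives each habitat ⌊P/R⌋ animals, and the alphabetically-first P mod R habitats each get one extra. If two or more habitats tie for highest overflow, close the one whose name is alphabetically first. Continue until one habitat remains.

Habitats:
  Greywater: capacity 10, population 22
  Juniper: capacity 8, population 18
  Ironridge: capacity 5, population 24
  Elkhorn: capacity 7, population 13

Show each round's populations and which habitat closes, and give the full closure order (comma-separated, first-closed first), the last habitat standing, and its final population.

Round 1: Elkhorn=13 Greywater=22 Ironridge=24 Juniper=18 → close Ironridge (overflow 19)
  24÷3 = 8 each, +1 to first 0
Round 2: Elkhorn=21 Greywater=30 Juniper=26 → close Greywater (overflow 20)
  30÷2 = 15 each, +1 to first 0
Round 3: Elkhorn=36 Juniper=41 → close Juniper (overflow 33)
  41÷1 = 41 each, +1 to first 0

Closure order: Ironridge, Greywater, Juniper
Last habitat: Elkhorn with 77 animals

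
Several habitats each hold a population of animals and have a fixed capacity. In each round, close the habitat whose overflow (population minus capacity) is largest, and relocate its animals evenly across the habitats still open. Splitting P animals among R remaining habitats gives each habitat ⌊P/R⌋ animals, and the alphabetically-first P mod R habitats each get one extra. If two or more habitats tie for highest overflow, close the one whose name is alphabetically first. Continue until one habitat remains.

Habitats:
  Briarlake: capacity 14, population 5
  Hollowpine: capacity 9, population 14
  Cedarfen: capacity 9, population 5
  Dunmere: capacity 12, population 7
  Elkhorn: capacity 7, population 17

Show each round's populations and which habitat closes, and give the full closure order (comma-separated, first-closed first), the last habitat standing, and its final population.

Closure order: Elkhorn, Hollowpine, Cedarfen, Dunmere
Last habitat: Briarlake with 48 animals

Round 1: Briarlake=5 Cedarfen=5 Dunmere=7 Elkhorn=17 Hollowpine=14 → close Elkhorn (overflow 10)
  17÷4 = 4 each, +1 to first 1
Round 2: Briarlake=10 Cedarfen=9 Dunmere=11 Hollowpine=18 → close Hollowpine (overflow 9)
  18÷3 = 6 each, +1 to first 0
Round 3: Briarlake=16 Cedarfen=15 Dunmere=17 → close Cedarfen (overflow 6)
  15÷2 = 7 each, +1 to first 1
Round 4: Briarlake=24 Dunmere=24 → close Dunmere (overflow 12)
  24÷1 = 24 each, +1 to first 0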